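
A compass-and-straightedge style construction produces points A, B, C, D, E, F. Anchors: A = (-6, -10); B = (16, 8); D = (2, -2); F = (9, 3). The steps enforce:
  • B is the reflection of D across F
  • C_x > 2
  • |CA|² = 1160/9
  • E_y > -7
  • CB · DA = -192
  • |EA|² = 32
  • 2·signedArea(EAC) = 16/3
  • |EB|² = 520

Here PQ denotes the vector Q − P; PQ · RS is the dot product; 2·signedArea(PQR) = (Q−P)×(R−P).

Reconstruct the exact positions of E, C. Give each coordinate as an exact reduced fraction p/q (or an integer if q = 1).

C = (8/3, -8/3)
E = (-2, -6)

1. C_x = 8/3  [line 8·x + 8·y + 0 = 0 ∩ |CA|² = 1160/9]
2. C_y = -8/3  [line 8·x + 8·y + 0 = 0 ∩ |CA|² = 1160/9]
   → C = (8/3, -8/3)
3. E_x = -2  [line -22/3·x + 26/3·y + 112/3 = 0 ∩ |EA|² = 32]
4. E_y = -6  [line -22/3·x + 26/3·y + 112/3 = 0 ∩ |EA|² = 32]
   → E = (-2, -6)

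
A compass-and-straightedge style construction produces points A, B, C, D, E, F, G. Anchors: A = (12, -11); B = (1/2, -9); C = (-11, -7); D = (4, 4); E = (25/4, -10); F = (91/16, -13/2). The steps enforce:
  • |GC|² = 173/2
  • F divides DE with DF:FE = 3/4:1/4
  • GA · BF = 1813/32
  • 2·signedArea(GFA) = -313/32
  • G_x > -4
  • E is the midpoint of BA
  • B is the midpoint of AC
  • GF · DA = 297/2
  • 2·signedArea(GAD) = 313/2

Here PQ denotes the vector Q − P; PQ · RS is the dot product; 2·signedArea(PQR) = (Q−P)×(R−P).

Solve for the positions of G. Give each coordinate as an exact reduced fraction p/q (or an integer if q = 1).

1. G_x = -7/2  [GF · DA = 297/2 ∩ 2·signedArea(GAD) = 313/2]
2. G_y = -3/2  [GF · DA = 297/2 ∩ 2·signedArea(GAD) = 313/2]
   → G = (-7/2, -3/2)

G = (-7/2, -3/2)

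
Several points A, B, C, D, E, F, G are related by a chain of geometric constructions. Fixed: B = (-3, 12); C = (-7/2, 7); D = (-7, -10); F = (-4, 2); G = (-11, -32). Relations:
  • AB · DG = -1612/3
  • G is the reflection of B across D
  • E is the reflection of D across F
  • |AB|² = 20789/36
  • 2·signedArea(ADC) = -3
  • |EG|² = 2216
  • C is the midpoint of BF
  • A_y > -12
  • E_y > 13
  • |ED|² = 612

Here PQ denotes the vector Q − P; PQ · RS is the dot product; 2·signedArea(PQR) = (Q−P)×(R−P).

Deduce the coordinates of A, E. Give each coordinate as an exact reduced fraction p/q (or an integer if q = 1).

A = (-43/6, -35/3)
E = (-1, 14)

1. A_x = -43/6  [AB · DG = -1612/3 ∩ 2·signedArea(ADC) = -3]
2. A_y = -35/3  [AB · DG = -1612/3 ∩ 2·signedArea(ADC) = -3]
   → A = (-43/6, -35/3)
3. E_x = -1  [E is the reflection of D across F]
4. E_y = 14  [E is the reflection of D across F]
   → E = (-1, 14)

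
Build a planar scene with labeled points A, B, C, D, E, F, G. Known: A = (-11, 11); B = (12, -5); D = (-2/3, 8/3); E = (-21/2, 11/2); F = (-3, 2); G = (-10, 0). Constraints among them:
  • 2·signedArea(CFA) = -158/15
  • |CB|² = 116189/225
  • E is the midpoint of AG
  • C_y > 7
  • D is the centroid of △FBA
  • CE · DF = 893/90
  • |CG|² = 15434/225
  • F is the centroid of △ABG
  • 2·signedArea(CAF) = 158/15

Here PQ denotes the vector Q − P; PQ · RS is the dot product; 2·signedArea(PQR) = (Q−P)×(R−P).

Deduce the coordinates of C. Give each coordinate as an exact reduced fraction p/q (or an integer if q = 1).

1. C_x = -103/15  [2·signedArea(CFA) = -158/15 ∩ CE · DF = 893/90]
2. C_y = 23/3  [2·signedArea(CFA) = -158/15 ∩ CE · DF = 893/90]
   → C = (-103/15, 23/3)

C = (-103/15, 23/3)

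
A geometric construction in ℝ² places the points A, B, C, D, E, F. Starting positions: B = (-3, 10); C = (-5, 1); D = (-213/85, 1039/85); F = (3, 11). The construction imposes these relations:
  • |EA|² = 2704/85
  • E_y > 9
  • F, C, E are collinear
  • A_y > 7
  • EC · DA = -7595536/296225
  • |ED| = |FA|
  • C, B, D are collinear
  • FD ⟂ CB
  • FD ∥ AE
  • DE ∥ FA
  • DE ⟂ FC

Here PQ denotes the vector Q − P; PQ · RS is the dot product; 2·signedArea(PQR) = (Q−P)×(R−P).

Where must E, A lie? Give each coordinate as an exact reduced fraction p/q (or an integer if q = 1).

1. E_x = 5047/3485  [F, C, E are collinear ∩ DE ⟂ FC]
2. E_y = 6315/697  [F, C, E are collinear ∩ DE ⟂ FC]
   → E = (5047/3485, 6315/697)
3. A_x = 4847/697  [FD ∥ AE ∩ DE ∥ FA]
4. A_y = 27311/3485  [FD ∥ AE ∩ DE ∥ FA]
   → A = (4847/697, 27311/3485)

A = (4847/697, 27311/3485)
E = (5047/3485, 6315/697)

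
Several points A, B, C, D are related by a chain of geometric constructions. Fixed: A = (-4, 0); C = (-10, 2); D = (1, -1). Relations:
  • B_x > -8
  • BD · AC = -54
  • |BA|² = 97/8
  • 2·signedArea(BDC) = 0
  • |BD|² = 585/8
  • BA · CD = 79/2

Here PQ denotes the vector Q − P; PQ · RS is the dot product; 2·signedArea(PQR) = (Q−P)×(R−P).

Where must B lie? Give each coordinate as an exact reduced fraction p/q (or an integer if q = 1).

1. B_x = -29/4  [2·signedArea(BDC) = 0 ∩ BD · AC = -54]
2. B_y = 5/4  [2·signedArea(BDC) = 0 ∩ BD · AC = -54]
   → B = (-29/4, 5/4)

B = (-29/4, 5/4)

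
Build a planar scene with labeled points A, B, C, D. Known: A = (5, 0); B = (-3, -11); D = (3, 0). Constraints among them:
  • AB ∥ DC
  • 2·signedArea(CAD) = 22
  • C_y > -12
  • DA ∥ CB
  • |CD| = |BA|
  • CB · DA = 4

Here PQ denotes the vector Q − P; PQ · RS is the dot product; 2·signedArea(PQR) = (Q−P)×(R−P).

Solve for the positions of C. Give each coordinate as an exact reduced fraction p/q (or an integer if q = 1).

1. C_x = -5  [DA ∥ CB ∩ AB ∥ DC]
2. C_y = -11  [DA ∥ CB ∩ AB ∥ DC]
   → C = (-5, -11)

C = (-5, -11)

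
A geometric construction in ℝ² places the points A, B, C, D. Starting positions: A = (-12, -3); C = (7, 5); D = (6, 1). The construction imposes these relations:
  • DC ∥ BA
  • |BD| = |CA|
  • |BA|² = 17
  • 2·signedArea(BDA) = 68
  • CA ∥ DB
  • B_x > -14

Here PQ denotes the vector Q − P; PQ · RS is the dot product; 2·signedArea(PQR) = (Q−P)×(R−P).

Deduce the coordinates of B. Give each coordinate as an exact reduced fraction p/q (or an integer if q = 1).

1. B_x = -13  [DC ∥ BA ∩ CA ∥ DB]
2. B_y = -7  [DC ∥ BA ∩ CA ∥ DB]
   → B = (-13, -7)

B = (-13, -7)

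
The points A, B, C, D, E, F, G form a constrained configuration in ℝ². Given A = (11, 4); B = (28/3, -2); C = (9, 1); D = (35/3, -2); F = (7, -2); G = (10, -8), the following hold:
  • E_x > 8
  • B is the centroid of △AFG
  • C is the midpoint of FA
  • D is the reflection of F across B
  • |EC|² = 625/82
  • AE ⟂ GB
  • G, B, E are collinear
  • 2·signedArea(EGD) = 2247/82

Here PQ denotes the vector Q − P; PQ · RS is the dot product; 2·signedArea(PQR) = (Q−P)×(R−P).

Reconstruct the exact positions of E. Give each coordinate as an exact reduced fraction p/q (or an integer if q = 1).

E = (713/82, 307/82)

1. E_x = 713/82  [G, B, E are collinear ∩ AE ⟂ GB]
2. E_y = 307/82  [G, B, E are collinear ∩ AE ⟂ GB]
   → E = (713/82, 307/82)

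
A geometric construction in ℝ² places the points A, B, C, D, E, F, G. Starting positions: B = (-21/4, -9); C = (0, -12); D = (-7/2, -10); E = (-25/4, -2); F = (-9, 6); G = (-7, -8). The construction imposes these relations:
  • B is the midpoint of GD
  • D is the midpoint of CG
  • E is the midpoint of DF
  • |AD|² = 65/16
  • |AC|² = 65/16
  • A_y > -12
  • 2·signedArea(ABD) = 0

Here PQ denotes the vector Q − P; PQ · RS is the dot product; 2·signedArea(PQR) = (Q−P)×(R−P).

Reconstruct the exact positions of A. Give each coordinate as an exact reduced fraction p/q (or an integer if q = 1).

1. A_x = -7/4  [line 1·x + 7/4·y + 21 = 0 ∩ |AC|² = 65/16]
2. A_y = -11  [line 1·x + 7/4·y + 21 = 0 ∩ |AC|² = 65/16]
   → A = (-7/4, -11)

A = (-7/4, -11)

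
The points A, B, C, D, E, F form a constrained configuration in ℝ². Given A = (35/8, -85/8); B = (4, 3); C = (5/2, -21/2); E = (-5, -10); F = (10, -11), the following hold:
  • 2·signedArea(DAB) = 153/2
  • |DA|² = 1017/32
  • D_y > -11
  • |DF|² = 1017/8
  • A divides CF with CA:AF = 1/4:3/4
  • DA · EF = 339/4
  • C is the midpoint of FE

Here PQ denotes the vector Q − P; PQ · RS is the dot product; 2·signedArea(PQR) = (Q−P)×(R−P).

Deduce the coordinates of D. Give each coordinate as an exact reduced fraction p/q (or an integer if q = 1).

1. D_x = -5/4  [2·signedArea(DAB) = 153/2 ∩ DA · EF = 339/4]
2. D_y = -41/4  [2·signedArea(DAB) = 153/2 ∩ DA · EF = 339/4]
   → D = (-5/4, -41/4)

D = (-5/4, -41/4)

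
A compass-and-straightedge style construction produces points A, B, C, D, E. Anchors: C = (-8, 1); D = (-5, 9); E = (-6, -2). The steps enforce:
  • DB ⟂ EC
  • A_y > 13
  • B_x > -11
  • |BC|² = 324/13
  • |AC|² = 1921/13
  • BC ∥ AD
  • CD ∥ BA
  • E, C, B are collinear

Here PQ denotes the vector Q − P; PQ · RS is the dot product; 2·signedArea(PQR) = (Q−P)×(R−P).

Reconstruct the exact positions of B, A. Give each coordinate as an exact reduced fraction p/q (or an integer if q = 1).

1. B_x = -140/13  [E, C, B are collinear ∩ DB ⟂ EC]
2. B_y = 67/13  [E, C, B are collinear ∩ DB ⟂ EC]
   → B = (-140/13, 67/13)
3. A_x = -101/13  [BC ∥ AD ∩ CD ∥ BA]
4. A_y = 171/13  [BC ∥ AD ∩ CD ∥ BA]
   → A = (-101/13, 171/13)

A = (-101/13, 171/13)
B = (-140/13, 67/13)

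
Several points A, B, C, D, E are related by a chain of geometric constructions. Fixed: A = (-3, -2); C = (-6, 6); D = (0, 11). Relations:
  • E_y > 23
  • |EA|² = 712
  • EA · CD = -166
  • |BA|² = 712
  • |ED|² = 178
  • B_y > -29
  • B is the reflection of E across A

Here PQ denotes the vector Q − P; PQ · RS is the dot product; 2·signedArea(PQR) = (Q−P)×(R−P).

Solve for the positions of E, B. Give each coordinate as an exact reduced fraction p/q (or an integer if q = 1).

B = (-9, -28)
E = (3, 24)

1. E_x = 3  [line -6·x + -5·y + 138 = 0 ∩ |EA|² = 712]
2. E_y = 24  [line -6·x + -5·y + 138 = 0 ∩ |EA|² = 712]
   → E = (3, 24)
3. B_x = -9  [B is the reflection of E across A]
4. B_y = -28  [B is the reflection of E across A]
   → B = (-9, -28)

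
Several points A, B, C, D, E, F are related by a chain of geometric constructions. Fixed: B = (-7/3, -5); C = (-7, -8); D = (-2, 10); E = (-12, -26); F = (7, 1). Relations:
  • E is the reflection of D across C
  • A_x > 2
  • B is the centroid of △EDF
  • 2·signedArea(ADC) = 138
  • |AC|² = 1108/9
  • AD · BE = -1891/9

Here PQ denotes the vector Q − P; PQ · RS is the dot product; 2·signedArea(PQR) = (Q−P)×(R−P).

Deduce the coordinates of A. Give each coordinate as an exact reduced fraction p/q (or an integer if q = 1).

A = (7/3, -2)

1. A_x = 7/3  [2·signedArea(ADC) = 138 ∩ AD · BE = -1891/9]
2. A_y = -2  [2·signedArea(ADC) = 138 ∩ AD · BE = -1891/9]
   → A = (7/3, -2)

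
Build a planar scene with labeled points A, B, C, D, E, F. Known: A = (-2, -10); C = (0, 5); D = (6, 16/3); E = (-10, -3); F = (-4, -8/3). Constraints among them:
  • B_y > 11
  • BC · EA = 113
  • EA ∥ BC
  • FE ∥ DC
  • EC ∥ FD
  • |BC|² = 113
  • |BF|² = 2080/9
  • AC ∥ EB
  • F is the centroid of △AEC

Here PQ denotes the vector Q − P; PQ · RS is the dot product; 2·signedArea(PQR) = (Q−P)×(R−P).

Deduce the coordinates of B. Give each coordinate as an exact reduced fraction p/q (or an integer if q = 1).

1. B_x = -8  [EA ∥ BC ∩ AC ∥ EB]
2. B_y = 12  [EA ∥ BC ∩ AC ∥ EB]
   → B = (-8, 12)

B = (-8, 12)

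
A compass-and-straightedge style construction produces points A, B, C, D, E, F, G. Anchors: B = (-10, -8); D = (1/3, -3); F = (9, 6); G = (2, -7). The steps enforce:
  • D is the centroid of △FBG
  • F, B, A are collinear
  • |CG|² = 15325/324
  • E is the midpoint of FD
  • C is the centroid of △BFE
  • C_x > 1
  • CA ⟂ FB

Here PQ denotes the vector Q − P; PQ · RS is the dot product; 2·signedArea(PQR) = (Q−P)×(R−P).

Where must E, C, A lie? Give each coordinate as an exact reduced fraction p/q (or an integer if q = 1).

A = (5084/5013, 580/5013)
C = (11/9, -1/6)
E = (14/3, 3/2)

1. E_x = 14/3  [E is the midpoint of FD]
2. E_y = 3/2  [E is the midpoint of FD]
   → E = (14/3, 3/2)
3. C_x = 11/9  [C is the centroid of △BFE]
4. C_y = -1/6  [C is the centroid of △BFE]
   → C = (11/9, -1/6)
5. A_x = 5084/5013  [F, B, A are collinear ∩ CA ⟂ FB]
6. A_y = 580/5013  [F, B, A are collinear ∩ CA ⟂ FB]
   → A = (5084/5013, 580/5013)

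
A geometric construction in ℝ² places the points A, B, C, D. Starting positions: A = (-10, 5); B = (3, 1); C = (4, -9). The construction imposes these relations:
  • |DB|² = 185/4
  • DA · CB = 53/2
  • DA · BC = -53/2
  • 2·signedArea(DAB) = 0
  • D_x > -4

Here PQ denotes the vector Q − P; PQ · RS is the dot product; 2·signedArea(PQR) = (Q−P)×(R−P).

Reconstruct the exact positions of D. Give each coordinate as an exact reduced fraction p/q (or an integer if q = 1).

1. D_x = -7/2  [2·signedArea(DAB) = 0 ∩ DA · CB = 53/2]
2. D_y = 3  [2·signedArea(DAB) = 0 ∩ DA · CB = 53/2]
   → D = (-7/2, 3)

D = (-7/2, 3)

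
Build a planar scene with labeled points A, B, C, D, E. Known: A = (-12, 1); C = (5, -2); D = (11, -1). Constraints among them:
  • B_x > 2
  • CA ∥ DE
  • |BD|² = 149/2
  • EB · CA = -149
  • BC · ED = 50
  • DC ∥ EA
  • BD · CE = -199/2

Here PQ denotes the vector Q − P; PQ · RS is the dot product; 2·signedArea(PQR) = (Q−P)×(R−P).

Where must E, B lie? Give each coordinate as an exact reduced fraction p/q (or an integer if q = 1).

B = (5/2, 1/2)
E = (-6, 2)

1. E_x = -6  [DC ∥ EA ∩ CA ∥ DE]
2. E_y = 2  [DC ∥ EA ∩ CA ∥ DE]
   → E = (-6, 2)
3. B_x = 5/2  [BD · CE = -199/2 ∩ EB · CA = -149]
4. B_y = 1/2  [BD · CE = -199/2 ∩ EB · CA = -149]
   → B = (5/2, 1/2)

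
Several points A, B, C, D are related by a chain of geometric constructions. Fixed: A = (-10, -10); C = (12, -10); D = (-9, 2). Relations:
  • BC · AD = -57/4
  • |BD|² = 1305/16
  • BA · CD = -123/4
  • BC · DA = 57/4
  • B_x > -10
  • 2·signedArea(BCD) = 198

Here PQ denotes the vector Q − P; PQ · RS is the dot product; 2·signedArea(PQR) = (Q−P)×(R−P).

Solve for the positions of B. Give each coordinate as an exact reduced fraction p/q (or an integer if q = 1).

B = (-39/4, -7)

1. B_x = -39/4  [BA · CD = -123/4 ∩ BC · AD = -57/4]
2. B_y = -7  [BA · CD = -123/4 ∩ BC · AD = -57/4]
   → B = (-39/4, -7)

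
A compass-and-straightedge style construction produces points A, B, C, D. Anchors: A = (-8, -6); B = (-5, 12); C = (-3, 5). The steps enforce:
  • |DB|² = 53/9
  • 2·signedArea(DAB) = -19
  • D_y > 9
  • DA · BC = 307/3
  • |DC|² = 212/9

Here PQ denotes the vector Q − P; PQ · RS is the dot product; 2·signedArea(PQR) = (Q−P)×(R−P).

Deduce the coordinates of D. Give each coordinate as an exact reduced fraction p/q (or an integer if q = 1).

D = (-13/3, 29/3)

1. D_x = -13/3  [2·signedArea(DAB) = -19 ∩ DA · BC = 307/3]
2. D_y = 29/3  [2·signedArea(DAB) = -19 ∩ DA · BC = 307/3]
   → D = (-13/3, 29/3)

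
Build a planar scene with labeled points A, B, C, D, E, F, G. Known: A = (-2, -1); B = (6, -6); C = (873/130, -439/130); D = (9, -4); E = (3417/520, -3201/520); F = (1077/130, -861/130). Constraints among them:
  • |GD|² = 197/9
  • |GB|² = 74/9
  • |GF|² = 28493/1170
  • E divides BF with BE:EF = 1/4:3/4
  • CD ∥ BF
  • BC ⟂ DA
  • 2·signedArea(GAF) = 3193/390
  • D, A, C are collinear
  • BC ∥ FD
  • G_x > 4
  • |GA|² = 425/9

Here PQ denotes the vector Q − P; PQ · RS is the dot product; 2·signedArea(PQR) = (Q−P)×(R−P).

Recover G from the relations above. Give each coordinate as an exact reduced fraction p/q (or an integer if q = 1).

G = (13/3, -11/3)

1. G_x = 13/3  [line 731/130·x + 1337/130·y + 2602/195 = 0 ∩ |GA|² = 425/9]
2. G_y = -11/3  [line 731/130·x + 1337/130·y + 2602/195 = 0 ∩ |GA|² = 425/9]
   → G = (13/3, -11/3)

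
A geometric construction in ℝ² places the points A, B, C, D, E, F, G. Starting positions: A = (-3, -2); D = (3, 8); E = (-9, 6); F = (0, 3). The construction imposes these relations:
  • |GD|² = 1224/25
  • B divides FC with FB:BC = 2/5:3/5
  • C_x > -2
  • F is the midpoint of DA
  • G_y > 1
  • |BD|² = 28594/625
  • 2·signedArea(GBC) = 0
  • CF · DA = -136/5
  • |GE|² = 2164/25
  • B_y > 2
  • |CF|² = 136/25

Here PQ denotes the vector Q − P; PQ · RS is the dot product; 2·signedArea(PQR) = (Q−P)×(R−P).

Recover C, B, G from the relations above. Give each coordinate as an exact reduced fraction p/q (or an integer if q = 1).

B = (-12/25, 11/5)
C = (-6/5, 1)
G = (-3/5, 2)

1. C_x = -6/5  [line 6·x + 10·y + -14/5 = 0 ∩ |CF|² = 136/25]
2. C_y = 1  [line 6·x + 10·y + -14/5 = 0 ∩ |CF|² = 136/25]
   → C = (-6/5, 1)
3. B_x = -12/25  [B divides FC with FB:BC = 2/5:3/5]
4. B_y = 11/5  [B divides FC with FB:BC = 2/5:3/5]
   → B = (-12/25, 11/5)
5. G_x = -3/5  [line 6/5·x + -18/25·y + 54/25 = 0 ∩ |GE|² = 2164/25]
6. G_y = 2  [line 6/5·x + -18/25·y + 54/25 = 0 ∩ |GE|² = 2164/25]
   → G = (-3/5, 2)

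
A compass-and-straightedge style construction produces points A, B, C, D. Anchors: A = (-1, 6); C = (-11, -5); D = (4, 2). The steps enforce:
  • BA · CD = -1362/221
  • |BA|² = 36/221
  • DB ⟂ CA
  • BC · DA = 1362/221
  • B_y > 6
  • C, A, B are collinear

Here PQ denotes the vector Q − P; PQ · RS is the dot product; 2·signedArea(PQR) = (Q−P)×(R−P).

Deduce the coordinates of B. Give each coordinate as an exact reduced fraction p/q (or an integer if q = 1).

1. B_x = -161/221  [C, A, B are collinear ∩ DB ⟂ CA]
2. B_y = 1392/221  [C, A, B are collinear ∩ DB ⟂ CA]
   → B = (-161/221, 1392/221)

B = (-161/221, 1392/221)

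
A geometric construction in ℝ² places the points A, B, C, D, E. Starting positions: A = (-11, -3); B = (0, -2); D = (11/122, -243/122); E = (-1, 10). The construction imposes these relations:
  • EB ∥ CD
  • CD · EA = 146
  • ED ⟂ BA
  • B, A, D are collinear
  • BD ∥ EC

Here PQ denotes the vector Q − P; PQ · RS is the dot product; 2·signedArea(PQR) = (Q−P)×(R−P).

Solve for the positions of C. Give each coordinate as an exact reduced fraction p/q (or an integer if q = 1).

C = (-111/122, 1221/122)

1. C_x = -111/122  [EB ∥ CD ∩ BD ∥ EC]
2. C_y = 1221/122  [EB ∥ CD ∩ BD ∥ EC]
   → C = (-111/122, 1221/122)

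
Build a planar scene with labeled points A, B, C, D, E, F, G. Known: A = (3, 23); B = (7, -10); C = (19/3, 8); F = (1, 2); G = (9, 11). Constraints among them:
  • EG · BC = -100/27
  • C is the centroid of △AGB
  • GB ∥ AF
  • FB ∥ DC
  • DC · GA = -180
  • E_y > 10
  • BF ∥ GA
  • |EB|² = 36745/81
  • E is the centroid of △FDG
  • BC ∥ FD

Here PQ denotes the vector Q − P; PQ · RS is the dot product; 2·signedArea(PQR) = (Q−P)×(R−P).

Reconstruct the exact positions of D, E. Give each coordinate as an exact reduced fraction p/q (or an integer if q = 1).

D = (1/3, 20)
E = (31/9, 11)

1. D_x = 1/3  [FB ∥ DC ∩ BC ∥ FD]
2. D_y = 20  [FB ∥ DC ∩ BC ∥ FD]
   → D = (1/3, 20)
3. E_x = 31/9  [E is the centroid of △FDG]
4. E_y = 11  [E is the centroid of △FDG]
   → E = (31/9, 11)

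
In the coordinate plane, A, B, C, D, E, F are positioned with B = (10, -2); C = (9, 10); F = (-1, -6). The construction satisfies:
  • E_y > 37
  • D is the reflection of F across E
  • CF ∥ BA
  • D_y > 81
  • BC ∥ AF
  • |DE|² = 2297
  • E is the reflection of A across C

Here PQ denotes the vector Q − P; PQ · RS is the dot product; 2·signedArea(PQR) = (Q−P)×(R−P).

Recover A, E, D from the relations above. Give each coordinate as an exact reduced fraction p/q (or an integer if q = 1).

A = (0, -18)
D = (37, 82)
E = (18, 38)

1. A_x = 0  [BC ∥ AF ∩ CF ∥ BA]
2. A_y = -18  [BC ∥ AF ∩ CF ∥ BA]
   → A = (0, -18)
3. E_x = 18  [E is the reflection of A across C]
4. E_y = 38  [E is the reflection of A across C]
   → E = (18, 38)
5. D_x = 37  [D is the reflection of F across E]
6. D_y = 82  [D is the reflection of F across E]
   → D = (37, 82)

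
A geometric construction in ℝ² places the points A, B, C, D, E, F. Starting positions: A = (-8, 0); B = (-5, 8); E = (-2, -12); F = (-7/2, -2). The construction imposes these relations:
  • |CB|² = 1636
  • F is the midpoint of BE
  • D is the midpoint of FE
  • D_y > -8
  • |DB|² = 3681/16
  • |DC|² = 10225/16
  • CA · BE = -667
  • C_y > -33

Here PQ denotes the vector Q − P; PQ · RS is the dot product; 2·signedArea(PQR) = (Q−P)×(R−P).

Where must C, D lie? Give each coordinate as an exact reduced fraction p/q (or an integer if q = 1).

C = (1, -32)
D = (-11/4, -7)

1. C_x = 1  [line -3·x + 20·y + 643 = 0 ∩ |CB|² = 1636]
2. C_y = -32  [line -3·x + 20·y + 643 = 0 ∩ |CB|² = 1636]
   → C = (1, -32)
3. D_x = -11/4  [D is the midpoint of FE]
4. D_y = -7  [D is the midpoint of FE]
   → D = (-11/4, -7)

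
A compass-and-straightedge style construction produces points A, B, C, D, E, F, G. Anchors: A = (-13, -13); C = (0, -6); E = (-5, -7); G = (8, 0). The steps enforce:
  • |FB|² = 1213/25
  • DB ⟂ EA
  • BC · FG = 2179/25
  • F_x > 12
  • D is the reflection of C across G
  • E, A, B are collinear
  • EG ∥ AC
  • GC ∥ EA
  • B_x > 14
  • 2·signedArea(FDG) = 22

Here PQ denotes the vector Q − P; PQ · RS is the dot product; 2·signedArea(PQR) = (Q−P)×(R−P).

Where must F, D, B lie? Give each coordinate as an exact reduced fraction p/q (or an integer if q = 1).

1. D_x = 16  [D is the reflection of C across G]
2. D_y = 6  [D is the reflection of C across G]
   → D = (16, 6)
3. B_x = 367/25  [E, A, B are collinear ∩ DB ⟂ EA]
4. B_y = 194/25  [E, A, B are collinear ∩ DB ⟂ EA]
   → B = (367/25, 194/25)
5. F_x = 13  [2·signedArea(FDG) = 22 ∩ BC · FG = 2179/25]
6. F_y = 1  [2·signedArea(FDG) = 22 ∩ BC · FG = 2179/25]
   → F = (13, 1)

B = (367/25, 194/25)
D = (16, 6)
F = (13, 1)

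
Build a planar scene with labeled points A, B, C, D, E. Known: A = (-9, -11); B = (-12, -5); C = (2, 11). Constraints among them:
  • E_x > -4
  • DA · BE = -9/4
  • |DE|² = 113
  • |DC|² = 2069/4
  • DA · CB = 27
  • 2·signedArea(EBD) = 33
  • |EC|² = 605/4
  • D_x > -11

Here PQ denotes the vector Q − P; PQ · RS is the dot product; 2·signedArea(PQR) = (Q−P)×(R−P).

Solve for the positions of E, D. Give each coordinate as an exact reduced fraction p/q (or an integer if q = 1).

D = (-21/2, -8)
E = (-7/2, 0)

1. D_x = -21/2  [line 14·x + 16·y + 275 = 0 ∩ |DC|² = 2069/4]
2. D_y = -8  [line 14·x + 16·y + 275 = 0 ∩ |DC|² = 2069/4]
   → D = (-21/2, -8)
3. E_x = -7/2  [2·signedArea(EBD) = 33 ∩ DA · BE = -9/4]
4. E_y = 0  [2·signedArea(EBD) = 33 ∩ DA · BE = -9/4]
   → E = (-7/2, 0)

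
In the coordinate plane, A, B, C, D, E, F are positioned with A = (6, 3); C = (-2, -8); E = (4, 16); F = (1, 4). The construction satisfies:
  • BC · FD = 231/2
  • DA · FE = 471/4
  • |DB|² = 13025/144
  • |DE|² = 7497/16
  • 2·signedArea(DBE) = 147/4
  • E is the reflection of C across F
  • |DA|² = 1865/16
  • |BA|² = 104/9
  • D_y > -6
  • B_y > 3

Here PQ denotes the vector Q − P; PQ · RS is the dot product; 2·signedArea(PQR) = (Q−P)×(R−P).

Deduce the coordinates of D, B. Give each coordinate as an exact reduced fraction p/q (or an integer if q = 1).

B = (8/3, 11/3)
D = (-5/4, -5)

1. D_x = -5/4  [line -3·x + -12·y + -255/4 = 0 ∩ |DE|² = 7497/16]
2. D_y = -5  [line -3·x + -12·y + -255/4 = 0 ∩ |DE|² = 7497/16]
   → D = (-5/4, -5)
3. B_x = 8/3  [BC · FD = 231/2 ∩ 2·signedArea(DBE) = 147/4]
4. B_y = 11/3  [BC · FD = 231/2 ∩ 2·signedArea(DBE) = 147/4]
   → B = (8/3, 11/3)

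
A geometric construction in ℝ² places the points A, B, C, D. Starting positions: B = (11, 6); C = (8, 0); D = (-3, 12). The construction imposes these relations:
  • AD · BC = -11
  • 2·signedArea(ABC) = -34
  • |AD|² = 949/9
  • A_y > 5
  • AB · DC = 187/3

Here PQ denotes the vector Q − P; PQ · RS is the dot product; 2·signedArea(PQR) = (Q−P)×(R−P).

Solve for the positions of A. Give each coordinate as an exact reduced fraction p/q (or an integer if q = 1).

1. A_x = 16/3  [AD · BC = -11 ∩ AB · DC = 187/3]
2. A_y = 6  [AD · BC = -11 ∩ AB · DC = 187/3]
   → A = (16/3, 6)

A = (16/3, 6)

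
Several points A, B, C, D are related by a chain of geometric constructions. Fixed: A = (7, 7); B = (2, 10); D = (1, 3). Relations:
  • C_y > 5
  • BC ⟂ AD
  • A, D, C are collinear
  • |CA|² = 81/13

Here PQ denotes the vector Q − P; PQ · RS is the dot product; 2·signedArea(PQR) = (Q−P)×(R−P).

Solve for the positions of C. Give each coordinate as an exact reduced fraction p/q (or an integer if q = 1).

C = (64/13, 73/13)

1. C_x = 64/13  [A, D, C are collinear ∩ BC ⟂ AD]
2. C_y = 73/13  [A, D, C are collinear ∩ BC ⟂ AD]
   → C = (64/13, 73/13)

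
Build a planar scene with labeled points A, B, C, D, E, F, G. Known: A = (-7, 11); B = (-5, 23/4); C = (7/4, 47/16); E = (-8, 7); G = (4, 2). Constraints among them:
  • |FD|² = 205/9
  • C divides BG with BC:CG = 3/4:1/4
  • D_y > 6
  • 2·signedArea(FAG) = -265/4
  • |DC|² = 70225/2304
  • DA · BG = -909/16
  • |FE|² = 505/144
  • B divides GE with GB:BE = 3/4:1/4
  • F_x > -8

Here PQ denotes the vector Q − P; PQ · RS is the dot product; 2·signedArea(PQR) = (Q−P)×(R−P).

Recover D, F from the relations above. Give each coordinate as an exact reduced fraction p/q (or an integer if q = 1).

D = (-8/3, 25/4)
F = (-22/3, 21/4)

1. D_x = -8/3  [line -9·x + 15/4·y + -759/16 = 0 ∩ |DC|² = 70225/2304]
2. D_y = 25/4  [line -9·x + 15/4·y + -759/16 = 0 ∩ |DC|² = 70225/2304]
   → D = (-8/3, 25/4)
3. F_x = -22/3  [line 9·x + 11·y + 33/4 = 0 ∩ |FE|² = 505/144]
4. F_y = 21/4  [line 9·x + 11·y + 33/4 = 0 ∩ |FE|² = 505/144]
   → F = (-22/3, 21/4)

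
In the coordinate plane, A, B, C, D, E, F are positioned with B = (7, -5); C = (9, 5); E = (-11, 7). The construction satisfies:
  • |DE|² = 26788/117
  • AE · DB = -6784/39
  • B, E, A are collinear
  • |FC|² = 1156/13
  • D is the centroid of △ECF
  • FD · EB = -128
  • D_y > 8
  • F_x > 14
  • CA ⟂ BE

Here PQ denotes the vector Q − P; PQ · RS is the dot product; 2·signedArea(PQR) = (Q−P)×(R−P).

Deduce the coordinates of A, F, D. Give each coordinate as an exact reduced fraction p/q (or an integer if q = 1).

A = (49/13, -37/13)
D = (53/13, 323/39)
F = (185/13, 167/13)

1. A_x = 49/13  [B, E, A are collinear ∩ CA ⟂ BE]
2. A_y = -37/13  [B, E, A are collinear ∩ CA ⟂ BE]
   → A = (49/13, -37/13)
3. D_x = 53/13  [line 192/13·x + -128/13·y + 64/3 = 0 ∩ |DE|² = 26788/117]
4. D_y = 323/39  [line 192/13·x + -128/13·y + 64/3 = 0 ∩ |DE|² = 26788/117]
   → D = (53/13, 323/39)
5. F_x = 185/13  [FD · EB = -128 ∩ D is the centroid of △ECF]
6. F_y = 167/13  [FD · EB = -128 ∩ D is the centroid of △ECF]
   → F = (185/13, 167/13)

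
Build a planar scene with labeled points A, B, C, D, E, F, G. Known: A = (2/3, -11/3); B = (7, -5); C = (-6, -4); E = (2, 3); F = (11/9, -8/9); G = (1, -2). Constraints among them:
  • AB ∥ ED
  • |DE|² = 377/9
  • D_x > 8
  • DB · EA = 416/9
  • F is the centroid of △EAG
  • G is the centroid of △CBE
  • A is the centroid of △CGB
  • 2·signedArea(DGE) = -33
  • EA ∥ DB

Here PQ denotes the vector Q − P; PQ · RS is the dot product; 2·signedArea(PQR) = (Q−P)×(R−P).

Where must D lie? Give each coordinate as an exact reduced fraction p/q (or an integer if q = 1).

1. D_x = 25/3  [EA ∥ DB ∩ AB ∥ ED]
2. D_y = 5/3  [EA ∥ DB ∩ AB ∥ ED]
   → D = (25/3, 5/3)

D = (25/3, 5/3)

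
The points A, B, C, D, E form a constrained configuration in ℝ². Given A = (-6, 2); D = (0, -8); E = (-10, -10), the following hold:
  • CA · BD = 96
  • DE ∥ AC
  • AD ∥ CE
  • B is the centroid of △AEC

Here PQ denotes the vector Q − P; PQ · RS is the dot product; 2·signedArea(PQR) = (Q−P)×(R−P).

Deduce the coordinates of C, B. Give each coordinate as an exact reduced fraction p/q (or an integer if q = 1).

1. C_x = -16  [AD ∥ CE ∩ DE ∥ AC]
2. C_y = 0  [AD ∥ CE ∩ DE ∥ AC]
   → C = (-16, 0)
3. B_x = -32/3  [B is the centroid of △AEC]
4. B_y = -8/3  [B is the centroid of △AEC]
   → B = (-32/3, -8/3)

B = (-32/3, -8/3)
C = (-16, 0)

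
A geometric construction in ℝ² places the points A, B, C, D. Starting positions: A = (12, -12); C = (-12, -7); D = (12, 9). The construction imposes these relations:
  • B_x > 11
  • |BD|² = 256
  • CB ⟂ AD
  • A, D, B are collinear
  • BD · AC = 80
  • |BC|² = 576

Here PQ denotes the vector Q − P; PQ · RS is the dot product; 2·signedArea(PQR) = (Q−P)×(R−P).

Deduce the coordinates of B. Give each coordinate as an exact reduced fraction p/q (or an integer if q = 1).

B = (12, -7)

1. B_x = 12  [A, D, B are collinear ∩ CB ⟂ AD]
2. B_y = -7  [A, D, B are collinear ∩ CB ⟂ AD]
   → B = (12, -7)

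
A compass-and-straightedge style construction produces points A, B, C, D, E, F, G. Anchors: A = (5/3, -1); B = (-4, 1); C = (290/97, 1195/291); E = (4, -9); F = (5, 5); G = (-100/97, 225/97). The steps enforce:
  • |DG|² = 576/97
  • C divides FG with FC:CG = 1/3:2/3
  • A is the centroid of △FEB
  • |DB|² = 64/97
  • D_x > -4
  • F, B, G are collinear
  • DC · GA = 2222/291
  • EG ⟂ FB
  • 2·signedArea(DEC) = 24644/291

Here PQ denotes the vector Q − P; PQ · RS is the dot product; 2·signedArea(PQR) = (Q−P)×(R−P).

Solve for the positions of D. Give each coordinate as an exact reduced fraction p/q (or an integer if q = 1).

1. D_x = -316/97  [2·signedArea(DEC) = 24644/291 ∩ DC · GA = 2222/291]
2. D_y = 129/97  [2·signedArea(DEC) = 24644/291 ∩ DC · GA = 2222/291]
   → D = (-316/97, 129/97)

D = (-316/97, 129/97)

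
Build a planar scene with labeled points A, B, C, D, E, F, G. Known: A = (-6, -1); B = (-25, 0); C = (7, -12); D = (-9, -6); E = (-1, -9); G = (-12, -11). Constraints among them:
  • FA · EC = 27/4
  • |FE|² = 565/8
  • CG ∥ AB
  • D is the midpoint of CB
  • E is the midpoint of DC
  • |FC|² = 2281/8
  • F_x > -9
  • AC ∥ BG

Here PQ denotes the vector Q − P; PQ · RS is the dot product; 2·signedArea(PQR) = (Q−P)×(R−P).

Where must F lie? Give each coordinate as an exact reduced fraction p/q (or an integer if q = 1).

1. F_x = -33/4  [line -8·x + 3·y + -207/4 = 0 ∩ |FC|² = 2281/8]
2. F_y = -19/4  [line -8·x + 3·y + -207/4 = 0 ∩ |FC|² = 2281/8]
   → F = (-33/4, -19/4)

F = (-33/4, -19/4)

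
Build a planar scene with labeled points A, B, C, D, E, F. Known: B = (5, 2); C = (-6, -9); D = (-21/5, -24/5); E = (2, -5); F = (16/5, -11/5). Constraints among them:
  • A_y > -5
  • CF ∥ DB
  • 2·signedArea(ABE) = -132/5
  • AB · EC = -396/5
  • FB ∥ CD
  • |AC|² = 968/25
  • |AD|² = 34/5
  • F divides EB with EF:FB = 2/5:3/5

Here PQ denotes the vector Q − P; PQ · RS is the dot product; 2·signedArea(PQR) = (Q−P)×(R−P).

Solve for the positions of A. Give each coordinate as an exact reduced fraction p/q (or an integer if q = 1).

A = (-8/5, -23/5)

1. A_x = -8/5  [2·signedArea(ABE) = -132/5 ∩ AB · EC = -396/5]
2. A_y = -23/5  [2·signedArea(ABE) = -132/5 ∩ AB · EC = -396/5]
   → A = (-8/5, -23/5)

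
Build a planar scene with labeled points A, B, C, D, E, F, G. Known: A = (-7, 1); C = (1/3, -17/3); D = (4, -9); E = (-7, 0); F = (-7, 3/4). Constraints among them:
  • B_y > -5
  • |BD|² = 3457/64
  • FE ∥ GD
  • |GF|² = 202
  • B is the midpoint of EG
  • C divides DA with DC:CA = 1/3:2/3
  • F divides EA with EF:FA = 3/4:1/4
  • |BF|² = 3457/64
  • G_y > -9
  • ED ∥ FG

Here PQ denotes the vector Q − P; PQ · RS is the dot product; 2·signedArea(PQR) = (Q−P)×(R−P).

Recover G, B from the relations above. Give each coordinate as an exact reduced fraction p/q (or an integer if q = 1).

1. G_x = 4  [FE ∥ GD ∩ ED ∥ FG]
2. G_y = -33/4  [FE ∥ GD ∩ ED ∥ FG]
   → G = (4, -33/4)
3. B_x = -3/2  [B is the midpoint of EG]
4. B_y = -33/8  [B is the midpoint of EG]
   → B = (-3/2, -33/8)

B = (-3/2, -33/8)
G = (4, -33/4)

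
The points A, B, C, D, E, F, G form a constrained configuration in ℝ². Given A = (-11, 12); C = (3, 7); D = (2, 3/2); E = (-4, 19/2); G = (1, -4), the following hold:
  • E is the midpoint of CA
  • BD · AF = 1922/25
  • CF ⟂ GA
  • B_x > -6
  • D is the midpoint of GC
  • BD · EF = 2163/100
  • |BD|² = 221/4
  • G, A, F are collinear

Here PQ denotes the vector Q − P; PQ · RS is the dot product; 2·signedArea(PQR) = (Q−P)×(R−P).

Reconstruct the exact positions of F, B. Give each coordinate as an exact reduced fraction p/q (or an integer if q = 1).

B = (-5, 4)
F = (-89/25, 52/25)

1. F_x = -89/25  [G, A, F are collinear ∩ CF ⟂ GA]
2. F_y = 52/25  [G, A, F are collinear ∩ CF ⟂ GA]
   → F = (-89/25, 52/25)
3. B_x = -5  [BD · EF = 2163/100 ∩ BD · AF = 1922/25]
4. B_y = 4  [BD · EF = 2163/100 ∩ BD · AF = 1922/25]
   → B = (-5, 4)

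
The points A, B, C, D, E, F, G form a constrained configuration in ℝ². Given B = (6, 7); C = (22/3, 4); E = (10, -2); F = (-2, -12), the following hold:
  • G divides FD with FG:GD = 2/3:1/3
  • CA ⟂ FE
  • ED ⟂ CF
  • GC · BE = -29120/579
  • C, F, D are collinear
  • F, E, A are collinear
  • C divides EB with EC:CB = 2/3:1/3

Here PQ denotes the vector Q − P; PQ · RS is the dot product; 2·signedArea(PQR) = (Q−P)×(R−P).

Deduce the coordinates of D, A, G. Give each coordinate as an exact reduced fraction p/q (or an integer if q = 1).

A = (694/61, -52/61)
D = (1042/193, 132/193)
G = (566/193, -684/193)

1. D_x = 1042/193  [C, F, D are collinear ∩ ED ⟂ CF]
2. D_y = 132/193  [C, F, D are collinear ∩ ED ⟂ CF]
   → D = (1042/193, 132/193)
3. A_x = 694/61  [F, E, A are collinear ∩ CA ⟂ FE]
4. A_y = -52/61  [F, E, A are collinear ∩ CA ⟂ FE]
   → A = (694/61, -52/61)
5. G_x = 566/193  [G divides FD with FG:GD = 2/3:1/3]
6. G_y = -684/193  [G divides FD with FG:GD = 2/3:1/3]
   → G = (566/193, -684/193)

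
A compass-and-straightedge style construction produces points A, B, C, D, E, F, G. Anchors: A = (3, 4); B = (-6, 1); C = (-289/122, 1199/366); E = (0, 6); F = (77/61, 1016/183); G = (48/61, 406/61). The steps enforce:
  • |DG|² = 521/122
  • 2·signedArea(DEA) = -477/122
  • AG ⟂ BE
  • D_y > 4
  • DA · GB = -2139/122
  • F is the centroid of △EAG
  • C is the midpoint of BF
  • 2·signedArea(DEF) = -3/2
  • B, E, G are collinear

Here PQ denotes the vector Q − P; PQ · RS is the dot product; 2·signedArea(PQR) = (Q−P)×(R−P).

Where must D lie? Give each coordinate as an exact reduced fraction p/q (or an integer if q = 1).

D = (-45/122, 603/122)

1. D_x = -45/122  [2·signedArea(DEA) = -477/122 ∩ 2·signedArea(DEF) = -3/2]
2. D_y = 603/122  [2·signedArea(DEA) = -477/122 ∩ 2·signedArea(DEF) = -3/2]
   → D = (-45/122, 603/122)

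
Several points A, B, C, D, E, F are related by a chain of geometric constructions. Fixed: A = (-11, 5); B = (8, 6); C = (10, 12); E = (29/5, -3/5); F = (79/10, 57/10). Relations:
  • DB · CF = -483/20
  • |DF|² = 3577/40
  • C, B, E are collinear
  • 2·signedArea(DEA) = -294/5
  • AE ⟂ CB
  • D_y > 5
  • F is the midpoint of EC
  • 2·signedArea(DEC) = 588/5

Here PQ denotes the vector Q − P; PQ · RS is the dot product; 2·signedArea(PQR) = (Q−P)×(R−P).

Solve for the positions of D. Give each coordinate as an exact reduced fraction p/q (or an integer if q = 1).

1. D_x = -31/20  [2·signedArea(DEC) = 588/5 ∩ 2·signedArea(DEA) = -294/5]
2. D_y = 107/20  [2·signedArea(DEC) = 588/5 ∩ 2·signedArea(DEA) = -294/5]
   → D = (-31/20, 107/20)

D = (-31/20, 107/20)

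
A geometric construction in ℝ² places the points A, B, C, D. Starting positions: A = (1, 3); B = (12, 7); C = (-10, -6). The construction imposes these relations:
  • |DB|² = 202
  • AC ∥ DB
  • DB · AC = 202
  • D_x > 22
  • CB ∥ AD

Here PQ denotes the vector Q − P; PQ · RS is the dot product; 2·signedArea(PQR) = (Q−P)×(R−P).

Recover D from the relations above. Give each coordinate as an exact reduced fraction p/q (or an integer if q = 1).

1. D_x = 23  [AC ∥ DB ∩ CB ∥ AD]
2. D_y = 16  [AC ∥ DB ∩ CB ∥ AD]
   → D = (23, 16)

D = (23, 16)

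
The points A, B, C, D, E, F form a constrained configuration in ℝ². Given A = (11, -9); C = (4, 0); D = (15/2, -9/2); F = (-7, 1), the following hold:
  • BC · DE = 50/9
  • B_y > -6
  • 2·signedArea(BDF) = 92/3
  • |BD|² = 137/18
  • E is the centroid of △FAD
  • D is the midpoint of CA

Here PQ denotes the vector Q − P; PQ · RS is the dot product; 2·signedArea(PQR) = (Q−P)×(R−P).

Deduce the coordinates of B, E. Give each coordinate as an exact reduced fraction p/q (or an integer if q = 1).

1. B_x = 5  [line -11/2·x + -29/2·y + -164/3 = 0 ∩ |BD|² = 137/18]
2. B_y = -17/3  [line -11/2·x + -29/2·y + -164/3 = 0 ∩ |BD|² = 137/18]
   → B = (5, -17/3)
3. E_x = 23/6  [E is the centroid of △FAD]
4. E_y = -25/6  [E is the centroid of △FAD]
   → E = (23/6, -25/6)

B = (5, -17/3)
E = (23/6, -25/6)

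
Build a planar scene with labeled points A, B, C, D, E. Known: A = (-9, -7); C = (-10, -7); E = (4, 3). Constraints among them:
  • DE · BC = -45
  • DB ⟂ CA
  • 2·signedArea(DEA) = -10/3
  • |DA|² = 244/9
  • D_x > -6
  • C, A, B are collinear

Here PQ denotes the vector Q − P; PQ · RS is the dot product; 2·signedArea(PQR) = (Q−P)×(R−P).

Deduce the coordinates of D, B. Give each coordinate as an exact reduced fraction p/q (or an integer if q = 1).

B = (-5, -7)
D = (-5, -11/3)

1. D_x = -5  [line 10·x + -13·y + 7/3 = 0 ∩ |DA|² = 244/9]
2. D_y = -11/3  [line 10·x + -13·y + 7/3 = 0 ∩ |DA|² = 244/9]
   → D = (-5, -11/3)
3. B_x = -5  [DE · BC = -45 ∩ C, A, B are collinear]
4. B_y = -7  [DE · BC = -45 ∩ C, A, B are collinear]
   → B = (-5, -7)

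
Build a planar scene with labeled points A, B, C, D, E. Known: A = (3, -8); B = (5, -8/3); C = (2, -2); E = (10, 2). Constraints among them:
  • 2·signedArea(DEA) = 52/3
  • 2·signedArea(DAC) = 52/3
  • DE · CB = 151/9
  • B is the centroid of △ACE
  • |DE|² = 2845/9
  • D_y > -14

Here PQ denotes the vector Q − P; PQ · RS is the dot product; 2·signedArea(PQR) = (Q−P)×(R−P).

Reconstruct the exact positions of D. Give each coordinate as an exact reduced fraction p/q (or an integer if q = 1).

D = (1, -40/3)

1. D_x = 1  [2·signedArea(DAC) = 52/3 ∩ 2·signedArea(DEA) = 52/3]
2. D_y = -40/3  [2·signedArea(DAC) = 52/3 ∩ 2·signedArea(DEA) = 52/3]
   → D = (1, -40/3)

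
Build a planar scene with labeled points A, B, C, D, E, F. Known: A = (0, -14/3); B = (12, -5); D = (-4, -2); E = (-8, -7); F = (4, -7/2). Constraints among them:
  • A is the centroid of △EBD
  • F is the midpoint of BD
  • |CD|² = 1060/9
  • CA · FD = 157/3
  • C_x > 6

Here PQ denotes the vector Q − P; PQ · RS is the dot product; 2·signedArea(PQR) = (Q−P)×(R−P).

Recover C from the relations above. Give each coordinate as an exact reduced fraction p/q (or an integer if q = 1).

C = (20/3, -4)

1. C_x = 20/3  [line 8·x + -3/2·y + -178/3 = 0 ∩ |CD|² = 1060/9]
2. C_y = -4  [line 8·x + -3/2·y + -178/3 = 0 ∩ |CD|² = 1060/9]
   → C = (20/3, -4)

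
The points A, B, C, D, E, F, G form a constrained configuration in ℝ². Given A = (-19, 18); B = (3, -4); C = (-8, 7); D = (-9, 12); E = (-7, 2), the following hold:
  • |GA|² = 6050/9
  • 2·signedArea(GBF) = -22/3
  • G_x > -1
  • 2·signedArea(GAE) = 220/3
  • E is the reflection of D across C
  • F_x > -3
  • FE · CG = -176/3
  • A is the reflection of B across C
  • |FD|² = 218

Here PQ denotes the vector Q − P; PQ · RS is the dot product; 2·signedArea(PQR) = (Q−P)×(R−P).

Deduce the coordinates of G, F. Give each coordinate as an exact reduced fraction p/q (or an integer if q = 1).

F = (-2, -1)
G = (-2/3, -1/3)

1. G_x = -2/3  [line 16·x + 12·y + 44/3 = 0 ∩ |GA|² = 6050/9]
2. G_y = -1/3  [line 16·x + 12·y + 44/3 = 0 ∩ |GA|² = 6050/9]
   → G = (-2/3, -1/3)
3. F_x = -2  [2·signedArea(GBF) = -22/3 ∩ FE · CG = -176/3]
4. F_y = -1  [2·signedArea(GBF) = -22/3 ∩ FE · CG = -176/3]
   → F = (-2, -1)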